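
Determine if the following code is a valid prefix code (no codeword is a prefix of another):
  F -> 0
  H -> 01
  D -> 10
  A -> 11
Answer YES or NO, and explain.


Checking each pair (does one codeword prefix another?):
  F='0' vs H='01': prefix -- VIOLATION

NO -- this is NOT a valid prefix code. F (0) is a prefix of H (01).


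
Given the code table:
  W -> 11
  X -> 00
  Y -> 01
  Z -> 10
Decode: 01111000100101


Decoding:
01 -> Y
11 -> W
10 -> Z
00 -> X
10 -> Z
01 -> Y
01 -> Y


Result: YWZXZYY


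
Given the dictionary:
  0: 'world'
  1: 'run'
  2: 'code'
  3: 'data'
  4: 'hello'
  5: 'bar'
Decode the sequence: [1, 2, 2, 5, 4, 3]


Look up each index in the dictionary:
  1 -> 'run'
  2 -> 'code'
  2 -> 'code'
  5 -> 'bar'
  4 -> 'hello'
  3 -> 'data'

Decoded: "run code code bar hello data"


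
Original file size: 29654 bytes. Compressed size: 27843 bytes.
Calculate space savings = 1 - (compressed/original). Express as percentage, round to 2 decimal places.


ratio = compressed/original = 27843/29654 = 0.938929
savings = 1 - ratio = 1 - 0.938929 = 0.061071
as a percentage: 0.061071 * 100 = 6.11%

Space savings = 1 - 27843/29654 = 6.11%


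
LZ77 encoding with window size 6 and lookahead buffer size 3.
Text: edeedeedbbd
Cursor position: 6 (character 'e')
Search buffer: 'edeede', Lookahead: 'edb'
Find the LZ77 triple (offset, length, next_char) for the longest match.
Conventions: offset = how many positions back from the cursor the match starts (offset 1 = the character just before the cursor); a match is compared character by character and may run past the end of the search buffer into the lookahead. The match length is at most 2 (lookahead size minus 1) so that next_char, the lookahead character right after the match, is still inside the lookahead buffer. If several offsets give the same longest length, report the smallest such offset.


Try each offset into the search buffer:
  offset=1 (pos 5, char 'e'): match length 1
  offset=2 (pos 4, char 'd'): match length 0
  offset=3 (pos 3, char 'e'): match length 2
  offset=4 (pos 2, char 'e'): match length 1
  offset=5 (pos 1, char 'd'): match length 0
  offset=6 (pos 0, char 'e'): match length 2
Longest match has length 2, found at offsets 3, 6; take the smallest, offset 3.
next_char = character at position 6 + 2 = 8 -> 'b'

Best match: offset=3, length=2 (matching 'ed' starting at position 3)
LZ77 triple: (3, 2, 'b')


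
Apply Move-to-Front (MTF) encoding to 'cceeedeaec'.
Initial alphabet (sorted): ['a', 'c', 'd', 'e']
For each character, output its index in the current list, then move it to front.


MTF encoding:
'c': index 1 in ['a', 'c', 'd', 'e'] -> ['c', 'a', 'd', 'e']
'c': index 0 in ['c', 'a', 'd', 'e'] -> ['c', 'a', 'd', 'e']
'e': index 3 in ['c', 'a', 'd', 'e'] -> ['e', 'c', 'a', 'd']
'e': index 0 in ['e', 'c', 'a', 'd'] -> ['e', 'c', 'a', 'd']
'e': index 0 in ['e', 'c', 'a', 'd'] -> ['e', 'c', 'a', 'd']
'd': index 3 in ['e', 'c', 'a', 'd'] -> ['d', 'e', 'c', 'a']
'e': index 1 in ['d', 'e', 'c', 'a'] -> ['e', 'd', 'c', 'a']
'a': index 3 in ['e', 'd', 'c', 'a'] -> ['a', 'e', 'd', 'c']
'e': index 1 in ['a', 'e', 'd', 'c'] -> ['e', 'a', 'd', 'c']
'c': index 3 in ['e', 'a', 'd', 'c'] -> ['c', 'e', 'a', 'd']


Output: [1, 0, 3, 0, 0, 3, 1, 3, 1, 3]


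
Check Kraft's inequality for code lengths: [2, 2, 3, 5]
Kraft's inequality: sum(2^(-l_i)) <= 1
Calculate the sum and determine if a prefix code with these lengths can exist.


Sum = 2^(-2) + 2^(-2) + 2^(-3) + 2^(-5)
    = 0.25 + 0.25 + 0.125 + 0.03125
    = 21/32 = 0.65625
Since 0.65625 <= 1, Kraft's inequality IS satisfied.
A prefix code with these lengths CAN exist.

Kraft sum = 0.65625. Satisfied.


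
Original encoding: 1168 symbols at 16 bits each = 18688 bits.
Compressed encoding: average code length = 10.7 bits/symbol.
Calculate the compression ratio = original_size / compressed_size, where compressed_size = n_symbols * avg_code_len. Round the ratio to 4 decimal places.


original_size = n_symbols * orig_bits = 1168 * 16 = 18688 bits
compressed_size = n_symbols * avg_code_len = 1168 * 10.7 = 12497.6 bits
ratio = original_size / compressed_size = 18688 / 12497.6 = 1.4953

Compression ratio = 1.4953


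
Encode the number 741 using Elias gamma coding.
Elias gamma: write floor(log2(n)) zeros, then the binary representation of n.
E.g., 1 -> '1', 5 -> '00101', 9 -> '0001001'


num_bits = floor(log2(741)) + 1 = 10
leading_zeros = num_bits - 1 = 9
binary(741) = 1011100101

Elias gamma(741) = '000000000' + '1011100101' = 0000000001011100101 (19 bits)


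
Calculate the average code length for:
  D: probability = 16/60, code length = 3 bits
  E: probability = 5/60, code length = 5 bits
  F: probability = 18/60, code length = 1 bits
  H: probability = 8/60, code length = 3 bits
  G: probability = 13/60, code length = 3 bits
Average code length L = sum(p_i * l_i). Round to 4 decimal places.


Weighted contributions p_i * l_i:
  D: (16/60) * 3 = 48/60
  E: (5/60) * 5 = 25/60
  F: (18/60) * 1 = 18/60
  H: (8/60) * 3 = 24/60
  G: (13/60) * 3 = 39/60
Sum = (48 + 25 + 18 + 24 + 39)/60 = 154/60

L = 154/60 = 2.5667 bits/symbol


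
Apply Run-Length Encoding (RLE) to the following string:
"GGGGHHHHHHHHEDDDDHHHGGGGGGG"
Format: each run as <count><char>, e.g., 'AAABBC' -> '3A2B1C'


Scanning runs left to right:
  i=0: run of 'G' x 4 -> '4G'
  i=4: run of 'H' x 8 -> '8H'
  i=12: run of 'E' x 1 -> '1E'
  i=13: run of 'D' x 4 -> '4D'
  i=17: run of 'H' x 3 -> '3H'
  i=20: run of 'G' x 7 -> '7G'

RLE = 4G8H1E4D3H7G


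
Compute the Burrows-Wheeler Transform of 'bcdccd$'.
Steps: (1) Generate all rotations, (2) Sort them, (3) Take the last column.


Rotations (sorted):
  0: $bcdccd -> last char: d
  1: bcdccd$ -> last char: $
  2: ccd$bcd -> last char: d
  3: cd$bcdc -> last char: c
  4: cdccd$b -> last char: b
  5: d$bcdcc -> last char: c
  6: dccd$bc -> last char: c


BWT = d$dcbcc


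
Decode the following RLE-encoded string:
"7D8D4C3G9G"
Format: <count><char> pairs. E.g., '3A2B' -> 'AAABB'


Expanding each <count><char> pair:
  7D -> 'DDDDDDD'
  8D -> 'DDDDDDDD'
  4C -> 'CCCC'
  3G -> 'GGG'
  9G -> 'GGGGGGGGG'

Decoded = DDDDDDDDDDDDDDDCCCCGGGGGGGGGGGG


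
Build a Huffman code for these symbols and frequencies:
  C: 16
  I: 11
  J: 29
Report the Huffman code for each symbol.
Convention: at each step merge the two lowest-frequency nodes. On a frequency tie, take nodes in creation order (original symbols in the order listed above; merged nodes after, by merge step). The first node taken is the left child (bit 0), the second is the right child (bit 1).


Huffman tree construction:
Step 1: Merge I(11) + C(16) = 27
Step 2: Merge (I+C)(27) + J(29) = 56
Read each symbol's code off the tree from the root (left child = 0, right child = 1).

Codes:
  C: 01 (length 2)
  I: 00 (length 2)
  J: 1 (length 1)
Average code length: 83/56 = 1.4821 bits/symbol


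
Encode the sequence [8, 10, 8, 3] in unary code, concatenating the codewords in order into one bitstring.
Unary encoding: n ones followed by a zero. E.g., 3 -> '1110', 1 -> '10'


Encode each number as n ones followed by a terminating 0:
  8 -> 111111110 (9 bits)
  10 -> 11111111110 (11 bits)
  8 -> 111111110 (9 bits)
  3 -> 1110 (4 bits)
Total length = 9 + 11 + 9 + 4 = 33 bits.

Unary([8, 10, 8, 3]) = 111111110111111111101111111101110 (33 bits)


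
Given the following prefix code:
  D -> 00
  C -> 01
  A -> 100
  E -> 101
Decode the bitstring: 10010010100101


Decoding step by step:
Bits 100 -> A
Bits 100 -> A
Bits 101 -> E
Bits 00 -> D
Bits 101 -> E


Decoded message: AAEDE


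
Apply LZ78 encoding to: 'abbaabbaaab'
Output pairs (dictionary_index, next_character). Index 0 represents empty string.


LZ78 encoding steps:
Dictionary: {0: ''}
Step 1: w='' (idx 0), next='a' -> output (0, 'a'), add 'a' as idx 1
Step 2: w='' (idx 0), next='b' -> output (0, 'b'), add 'b' as idx 2
Step 3: w='b' (idx 2), next='a' -> output (2, 'a'), add 'ba' as idx 3
Step 4: w='a' (idx 1), next='b' -> output (1, 'b'), add 'ab' as idx 4
Step 5: w='ba' (idx 3), next='a' -> output (3, 'a'), add 'baa' as idx 5
Step 6: w='ab' (idx 4), end of input -> output (4, '')


Encoded: [(0, 'a'), (0, 'b'), (2, 'a'), (1, 'b'), (3, 'a'), (4, '')]


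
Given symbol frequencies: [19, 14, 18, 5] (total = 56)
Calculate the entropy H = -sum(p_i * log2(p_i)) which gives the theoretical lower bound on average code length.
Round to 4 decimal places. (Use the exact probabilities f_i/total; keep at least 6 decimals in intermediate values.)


Per-symbol terms -p_i * log2(p_i) with p_i = f_i/56:
  p = 19/56 = 0.339286: log2(p) = -1.559427, -p*log2(p) = 0.529091
  p = 14/56 = 0.250000: log2(p) = -2.000000, -p*log2(p) = 0.500000
  p = 18/56 = 0.321429: log2(p) = -1.637430, -p*log2(p) = 0.526317
  p = 5/56 = 0.089286: log2(p) = -3.485427, -p*log2(p) = 0.311199
H = 0.529091 + 0.500000 + 0.526317 + 0.311199 = 1.866607

H = 1.8666 bits/symbol


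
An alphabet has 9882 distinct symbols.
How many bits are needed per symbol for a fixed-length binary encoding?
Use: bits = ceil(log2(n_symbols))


log2(9882) = 13.2706
Bracket: 2^13 = 8192 < 9882 <= 2^14 = 16384
So ceil(log2(9882)) = 14

bits = ceil(log2(9882)) = ceil(13.2706) = 14 bits


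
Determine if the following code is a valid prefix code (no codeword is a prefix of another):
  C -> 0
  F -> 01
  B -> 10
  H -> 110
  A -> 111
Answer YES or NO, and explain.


Checking each pair (does one codeword prefix another?):
  C='0' vs F='01': prefix -- VIOLATION

NO -- this is NOT a valid prefix code. C (0) is a prefix of F (01).


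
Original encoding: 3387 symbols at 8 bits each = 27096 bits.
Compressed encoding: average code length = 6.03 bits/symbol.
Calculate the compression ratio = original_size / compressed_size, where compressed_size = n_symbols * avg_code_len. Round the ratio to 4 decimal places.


original_size = n_symbols * orig_bits = 3387 * 8 = 27096 bits
compressed_size = n_symbols * avg_code_len = 3387 * 6.03 = 20423.61 bits
ratio = original_size / compressed_size = 27096 / 20423.61 = 1.3267

Compression ratio = 1.3267


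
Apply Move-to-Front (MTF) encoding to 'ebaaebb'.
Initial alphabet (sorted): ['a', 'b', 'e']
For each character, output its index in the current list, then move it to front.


MTF encoding:
'e': index 2 in ['a', 'b', 'e'] -> ['e', 'a', 'b']
'b': index 2 in ['e', 'a', 'b'] -> ['b', 'e', 'a']
'a': index 2 in ['b', 'e', 'a'] -> ['a', 'b', 'e']
'a': index 0 in ['a', 'b', 'e'] -> ['a', 'b', 'e']
'e': index 2 in ['a', 'b', 'e'] -> ['e', 'a', 'b']
'b': index 2 in ['e', 'a', 'b'] -> ['b', 'e', 'a']
'b': index 0 in ['b', 'e', 'a'] -> ['b', 'e', 'a']


Output: [2, 2, 2, 0, 2, 2, 0]


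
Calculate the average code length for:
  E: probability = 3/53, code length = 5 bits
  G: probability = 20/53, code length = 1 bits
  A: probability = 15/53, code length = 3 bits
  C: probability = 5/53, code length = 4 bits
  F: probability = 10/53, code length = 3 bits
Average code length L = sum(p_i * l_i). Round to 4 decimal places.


Weighted contributions p_i * l_i:
  E: (3/53) * 5 = 15/53
  G: (20/53) * 1 = 20/53
  A: (15/53) * 3 = 45/53
  C: (5/53) * 4 = 20/53
  F: (10/53) * 3 = 30/53
Sum = (15 + 20 + 45 + 20 + 30)/53 = 130/53

L = 130/53 = 2.4528 bits/symbol


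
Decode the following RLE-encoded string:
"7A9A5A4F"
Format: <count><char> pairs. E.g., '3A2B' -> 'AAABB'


Expanding each <count><char> pair:
  7A -> 'AAAAAAA'
  9A -> 'AAAAAAAAA'
  5A -> 'AAAAA'
  4F -> 'FFFF'

Decoded = AAAAAAAAAAAAAAAAAAAAAFFFF


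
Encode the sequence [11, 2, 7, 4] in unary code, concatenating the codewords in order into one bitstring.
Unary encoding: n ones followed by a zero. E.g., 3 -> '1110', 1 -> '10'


Encode each number as n ones followed by a terminating 0:
  11 -> 111111111110 (12 bits)
  2 -> 110 (3 bits)
  7 -> 11111110 (8 bits)
  4 -> 11110 (5 bits)
Total length = 12 + 3 + 8 + 5 = 28 bits.

Unary([11, 2, 7, 4]) = 1111111111101101111111011110 (28 bits)


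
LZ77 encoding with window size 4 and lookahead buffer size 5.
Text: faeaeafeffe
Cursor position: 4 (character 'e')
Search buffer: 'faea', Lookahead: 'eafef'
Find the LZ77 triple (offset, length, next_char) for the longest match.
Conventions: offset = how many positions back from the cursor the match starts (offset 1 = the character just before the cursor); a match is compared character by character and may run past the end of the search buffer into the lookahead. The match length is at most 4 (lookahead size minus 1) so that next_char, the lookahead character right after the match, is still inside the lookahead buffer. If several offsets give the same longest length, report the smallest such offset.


Try each offset into the search buffer:
  offset=1 (pos 3, char 'a'): match length 0
  offset=2 (pos 2, char 'e'): match length 2
  offset=3 (pos 1, char 'a'): match length 0
  offset=4 (pos 0, char 'f'): match length 0
Longest match has length 2 at offset 2.
next_char = character at position 4 + 2 = 6 -> 'f'

Best match: offset=2, length=2 (matching 'ea' starting at position 2)
LZ77 triple: (2, 2, 'f')


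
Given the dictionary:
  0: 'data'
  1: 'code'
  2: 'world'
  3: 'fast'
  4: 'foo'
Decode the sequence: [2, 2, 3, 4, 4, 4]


Look up each index in the dictionary:
  2 -> 'world'
  2 -> 'world'
  3 -> 'fast'
  4 -> 'foo'
  4 -> 'foo'
  4 -> 'foo'

Decoded: "world world fast foo foo foo"


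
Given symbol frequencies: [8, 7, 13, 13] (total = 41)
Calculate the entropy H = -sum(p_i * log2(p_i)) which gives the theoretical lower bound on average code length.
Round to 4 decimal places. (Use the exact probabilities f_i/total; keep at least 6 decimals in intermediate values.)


Per-symbol terms -p_i * log2(p_i) with p_i = f_i/41:
  p = 8/41 = 0.195122: log2(p) = -2.357552, -p*log2(p) = 0.460010
  p = 7/41 = 0.170732: log2(p) = -2.550197, -p*log2(p) = 0.435400
  p = 13/41 = 0.317073: log2(p) = -1.657112, -p*log2(p) = 0.525426
  p = 13/41 = 0.317073: log2(p) = -1.657112, -p*log2(p) = 0.525426
H = 0.460010 + 0.435400 + 0.525426 + 0.525426 = 1.946262

H = 1.9463 bits/symbol


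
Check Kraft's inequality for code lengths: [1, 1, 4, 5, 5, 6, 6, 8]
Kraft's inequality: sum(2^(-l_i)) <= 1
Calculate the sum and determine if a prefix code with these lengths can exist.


Sum = 2^(-1) + 2^(-1) + 2^(-4) + 2^(-5) + 2^(-5) + 2^(-6) + 2^(-6) + 2^(-8)
    = 0.5 + 0.5 + 0.0625 + 0.03125 + 0.03125 + 0.015625 + 0.015625 + 0.00390625
    = 297/256 = 1.16015625
Since 1.16015625 > 1, Kraft's inequality is NOT satisfied.
A prefix code with these lengths CANNOT exist.

Kraft sum = 1.16015625. Not satisfied.


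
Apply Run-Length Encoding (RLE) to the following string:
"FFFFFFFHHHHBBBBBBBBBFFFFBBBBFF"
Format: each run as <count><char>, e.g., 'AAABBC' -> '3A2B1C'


Scanning runs left to right:
  i=0: run of 'F' x 7 -> '7F'
  i=7: run of 'H' x 4 -> '4H'
  i=11: run of 'B' x 9 -> '9B'
  i=20: run of 'F' x 4 -> '4F'
  i=24: run of 'B' x 4 -> '4B'
  i=28: run of 'F' x 2 -> '2F'

RLE = 7F4H9B4F4B2F


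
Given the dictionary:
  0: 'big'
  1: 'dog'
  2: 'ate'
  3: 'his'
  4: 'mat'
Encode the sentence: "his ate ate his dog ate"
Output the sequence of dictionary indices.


Look up each word in the dictionary:
  'his' -> 3
  'ate' -> 2
  'ate' -> 2
  'his' -> 3
  'dog' -> 1
  'ate' -> 2

Encoded: [3, 2, 2, 3, 1, 2]


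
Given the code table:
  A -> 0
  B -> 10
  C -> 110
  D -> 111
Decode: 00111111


Decoding:
0 -> A
0 -> A
111 -> D
111 -> D


Result: AADD


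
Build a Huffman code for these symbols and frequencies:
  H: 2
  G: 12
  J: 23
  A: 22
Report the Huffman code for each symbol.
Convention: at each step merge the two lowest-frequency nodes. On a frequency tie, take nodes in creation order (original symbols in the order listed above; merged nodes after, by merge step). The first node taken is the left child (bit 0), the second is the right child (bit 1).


Huffman tree construction:
Step 1: Merge H(2) + G(12) = 14
Step 2: Merge (H+G)(14) + A(22) = 36
Step 3: Merge J(23) + ((H+G)+A)(36) = 59
Read each symbol's code off the tree from the root (left child = 0, right child = 1).

Codes:
  H: 100 (length 3)
  G: 101 (length 3)
  J: 0 (length 1)
  A: 11 (length 2)
Average code length: 109/59 = 1.8475 bits/symbol


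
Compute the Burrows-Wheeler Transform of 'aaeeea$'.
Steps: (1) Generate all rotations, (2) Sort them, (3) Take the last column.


Rotations (sorted):
  0: $aaeeea -> last char: a
  1: a$aaeee -> last char: e
  2: aaeeea$ -> last char: $
  3: aeeea$a -> last char: a
  4: ea$aaee -> last char: e
  5: eea$aae -> last char: e
  6: eeea$aa -> last char: a


BWT = ae$aeea


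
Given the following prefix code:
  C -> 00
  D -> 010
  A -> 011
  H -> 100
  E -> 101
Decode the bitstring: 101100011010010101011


Decoding step by step:
Bits 101 -> E
Bits 100 -> H
Bits 011 -> A
Bits 010 -> D
Bits 010 -> D
Bits 101 -> E
Bits 011 -> A


Decoded message: EHADDEA


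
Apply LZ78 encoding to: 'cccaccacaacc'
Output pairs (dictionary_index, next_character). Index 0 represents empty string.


LZ78 encoding steps:
Dictionary: {0: ''}
Step 1: w='' (idx 0), next='c' -> output (0, 'c'), add 'c' as idx 1
Step 2: w='c' (idx 1), next='c' -> output (1, 'c'), add 'cc' as idx 2
Step 3: w='' (idx 0), next='a' -> output (0, 'a'), add 'a' as idx 3
Step 4: w='cc' (idx 2), next='a' -> output (2, 'a'), add 'cca' as idx 4
Step 5: w='c' (idx 1), next='a' -> output (1, 'a'), add 'ca' as idx 5
Step 6: w='a' (idx 3), next='c' -> output (3, 'c'), add 'ac' as idx 6
Step 7: w='c' (idx 1), end of input -> output (1, '')


Encoded: [(0, 'c'), (1, 'c'), (0, 'a'), (2, 'a'), (1, 'a'), (3, 'c'), (1, '')]


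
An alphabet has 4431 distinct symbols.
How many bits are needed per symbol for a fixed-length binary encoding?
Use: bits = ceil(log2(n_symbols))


log2(4431) = 12.1134
Bracket: 2^12 = 4096 < 4431 <= 2^13 = 8192
So ceil(log2(4431)) = 13

bits = ceil(log2(4431)) = ceil(12.1134) = 13 bits


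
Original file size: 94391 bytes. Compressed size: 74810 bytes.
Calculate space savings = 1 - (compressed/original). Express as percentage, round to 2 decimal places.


ratio = compressed/original = 74810/94391 = 0.792554
savings = 1 - ratio = 1 - 0.792554 = 0.207446
as a percentage: 0.207446 * 100 = 20.74%

Space savings = 1 - 74810/94391 = 20.74%


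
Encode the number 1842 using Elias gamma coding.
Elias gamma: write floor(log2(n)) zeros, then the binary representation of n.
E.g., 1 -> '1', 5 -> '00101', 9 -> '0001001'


num_bits = floor(log2(1842)) + 1 = 11
leading_zeros = num_bits - 1 = 10
binary(1842) = 11100110010

Elias gamma(1842) = '0000000000' + '11100110010' = 000000000011100110010 (21 bits)


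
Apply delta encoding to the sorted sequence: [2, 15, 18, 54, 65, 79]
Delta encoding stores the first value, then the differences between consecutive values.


First value: 2
Deltas:
  15 - 2 = 13
  18 - 15 = 3
  54 - 18 = 36
  65 - 54 = 11
  79 - 65 = 14


Delta encoded: [2, 13, 3, 36, 11, 14]


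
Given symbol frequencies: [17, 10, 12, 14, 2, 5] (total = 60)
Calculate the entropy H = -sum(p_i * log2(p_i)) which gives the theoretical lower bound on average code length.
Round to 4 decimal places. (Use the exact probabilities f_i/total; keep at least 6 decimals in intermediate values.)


Per-symbol terms -p_i * log2(p_i) with p_i = f_i/60:
  p = 17/60 = 0.283333: log2(p) = -1.819428, -p*log2(p) = 0.515505
  p = 10/60 = 0.166667: log2(p) = -2.584963, -p*log2(p) = 0.430827
  p = 12/60 = 0.200000: log2(p) = -2.321928, -p*log2(p) = 0.464386
  p = 14/60 = 0.233333: log2(p) = -2.099536, -p*log2(p) = 0.489892
  p = 2/60 = 0.033333: log2(p) = -4.906891, -p*log2(p) = 0.163563
  p = 5/60 = 0.083333: log2(p) = -3.584963, -p*log2(p) = 0.298747
H = 0.515505 + 0.430827 + 0.464386 + 0.489892 + 0.163563 + 0.298747 = 2.362920

H = 2.3629 bits/symbol


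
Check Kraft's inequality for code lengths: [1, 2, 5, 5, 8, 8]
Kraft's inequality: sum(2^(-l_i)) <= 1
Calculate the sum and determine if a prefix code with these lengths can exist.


Sum = 2^(-1) + 2^(-2) + 2^(-5) + 2^(-5) + 2^(-8) + 2^(-8)
    = 0.5 + 0.25 + 0.03125 + 0.03125 + 0.00390625 + 0.00390625
    = 210/256 = 0.8203125
Since 0.8203125 <= 1, Kraft's inequality IS satisfied.
A prefix code with these lengths CAN exist.

Kraft sum = 0.8203125. Satisfied.


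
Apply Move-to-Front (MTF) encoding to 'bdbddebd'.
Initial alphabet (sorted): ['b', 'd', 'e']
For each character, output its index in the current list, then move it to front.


MTF encoding:
'b': index 0 in ['b', 'd', 'e'] -> ['b', 'd', 'e']
'd': index 1 in ['b', 'd', 'e'] -> ['d', 'b', 'e']
'b': index 1 in ['d', 'b', 'e'] -> ['b', 'd', 'e']
'd': index 1 in ['b', 'd', 'e'] -> ['d', 'b', 'e']
'd': index 0 in ['d', 'b', 'e'] -> ['d', 'b', 'e']
'e': index 2 in ['d', 'b', 'e'] -> ['e', 'd', 'b']
'b': index 2 in ['e', 'd', 'b'] -> ['b', 'e', 'd']
'd': index 2 in ['b', 'e', 'd'] -> ['d', 'b', 'e']


Output: [0, 1, 1, 1, 0, 2, 2, 2]


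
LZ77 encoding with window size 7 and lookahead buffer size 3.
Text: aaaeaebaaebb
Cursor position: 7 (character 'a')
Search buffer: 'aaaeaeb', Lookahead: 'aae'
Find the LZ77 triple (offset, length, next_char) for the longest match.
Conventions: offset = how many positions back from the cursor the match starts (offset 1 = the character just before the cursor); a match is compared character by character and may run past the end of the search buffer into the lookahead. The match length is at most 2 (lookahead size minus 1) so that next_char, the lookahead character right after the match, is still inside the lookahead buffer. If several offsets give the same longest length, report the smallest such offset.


Try each offset into the search buffer:
  offset=1 (pos 6, char 'b'): match length 0
  offset=2 (pos 5, char 'e'): match length 0
  offset=3 (pos 4, char 'a'): match length 1
  offset=4 (pos 3, char 'e'): match length 0
  offset=5 (pos 2, char 'a'): match length 1
  offset=6 (pos 1, char 'a'): match length 2
  offset=7 (pos 0, char 'a'): match length 2
Longest match has length 2, found at offsets 6, 7; take the smallest, offset 6.
next_char = character at position 7 + 2 = 9 -> 'e'

Best match: offset=6, length=2 (matching 'aa' starting at position 1)
LZ77 triple: (6, 2, 'e')


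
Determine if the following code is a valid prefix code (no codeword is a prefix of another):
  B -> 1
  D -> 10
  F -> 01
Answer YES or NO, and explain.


Checking each pair (does one codeword prefix another?):
  B='1' vs D='10': prefix -- VIOLATION

NO -- this is NOT a valid prefix code. B (1) is a prefix of D (10).


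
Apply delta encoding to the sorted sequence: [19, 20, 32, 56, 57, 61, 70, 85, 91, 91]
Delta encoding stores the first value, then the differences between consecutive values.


First value: 19
Deltas:
  20 - 19 = 1
  32 - 20 = 12
  56 - 32 = 24
  57 - 56 = 1
  61 - 57 = 4
  70 - 61 = 9
  85 - 70 = 15
  91 - 85 = 6
  91 - 91 = 0


Delta encoded: [19, 1, 12, 24, 1, 4, 9, 15, 6, 0]


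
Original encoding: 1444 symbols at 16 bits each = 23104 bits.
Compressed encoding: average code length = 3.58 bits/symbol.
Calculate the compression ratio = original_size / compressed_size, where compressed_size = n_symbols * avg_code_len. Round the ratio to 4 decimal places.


original_size = n_symbols * orig_bits = 1444 * 16 = 23104 bits
compressed_size = n_symbols * avg_code_len = 1444 * 3.58 = 5169.52 bits
ratio = original_size / compressed_size = 23104 / 5169.52 = 4.4693

Compression ratio = 4.4693


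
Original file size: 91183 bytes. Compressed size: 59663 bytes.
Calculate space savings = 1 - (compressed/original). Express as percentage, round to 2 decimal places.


ratio = compressed/original = 59663/91183 = 0.654322
savings = 1 - ratio = 1 - 0.654322 = 0.345678
as a percentage: 0.345678 * 100 = 34.57%

Space savings = 1 - 59663/91183 = 34.57%


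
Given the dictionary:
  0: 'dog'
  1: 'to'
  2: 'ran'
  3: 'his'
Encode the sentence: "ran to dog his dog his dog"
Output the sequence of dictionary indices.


Look up each word in the dictionary:
  'ran' -> 2
  'to' -> 1
  'dog' -> 0
  'his' -> 3
  'dog' -> 0
  'his' -> 3
  'dog' -> 0

Encoded: [2, 1, 0, 3, 0, 3, 0]


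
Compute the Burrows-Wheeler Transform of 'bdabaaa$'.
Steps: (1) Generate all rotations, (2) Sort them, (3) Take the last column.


Rotations (sorted):
  0: $bdabaaa -> last char: a
  1: a$bdabaa -> last char: a
  2: aa$bdaba -> last char: a
  3: aaa$bdab -> last char: b
  4: abaaa$bd -> last char: d
  5: baaa$bda -> last char: a
  6: bdabaaa$ -> last char: $
  7: dabaaa$b -> last char: b


BWT = aaabda$b


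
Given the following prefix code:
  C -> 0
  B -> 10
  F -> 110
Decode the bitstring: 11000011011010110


Decoding step by step:
Bits 110 -> F
Bits 0 -> C
Bits 0 -> C
Bits 0 -> C
Bits 110 -> F
Bits 110 -> F
Bits 10 -> B
Bits 110 -> F


Decoded message: FCCCFFBF


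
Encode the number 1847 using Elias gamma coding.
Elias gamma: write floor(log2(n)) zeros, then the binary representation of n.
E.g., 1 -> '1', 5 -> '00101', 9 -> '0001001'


num_bits = floor(log2(1847)) + 1 = 11
leading_zeros = num_bits - 1 = 10
binary(1847) = 11100110111

Elias gamma(1847) = '0000000000' + '11100110111' = 000000000011100110111 (21 bits)


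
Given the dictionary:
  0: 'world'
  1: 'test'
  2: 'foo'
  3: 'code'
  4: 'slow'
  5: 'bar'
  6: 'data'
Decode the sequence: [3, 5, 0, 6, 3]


Look up each index in the dictionary:
  3 -> 'code'
  5 -> 'bar'
  0 -> 'world'
  6 -> 'data'
  3 -> 'code'

Decoded: "code bar world data code"


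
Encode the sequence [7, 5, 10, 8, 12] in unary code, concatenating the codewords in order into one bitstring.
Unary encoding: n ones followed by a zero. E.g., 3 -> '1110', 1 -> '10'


Encode each number as n ones followed by a terminating 0:
  7 -> 11111110 (8 bits)
  5 -> 111110 (6 bits)
  10 -> 11111111110 (11 bits)
  8 -> 111111110 (9 bits)
  12 -> 1111111111110 (13 bits)
Total length = 8 + 6 + 11 + 9 + 13 = 47 bits.

Unary([7, 5, 10, 8, 12]) = 11111110111110111111111101111111101111111111110 (47 bits)


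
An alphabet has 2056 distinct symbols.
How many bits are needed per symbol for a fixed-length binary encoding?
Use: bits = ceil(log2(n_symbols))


log2(2056) = 11.0056
Bracket: 2^11 = 2048 < 2056 <= 2^12 = 4096
So ceil(log2(2056)) = 12

bits = ceil(log2(2056)) = ceil(11.0056) = 12 bits


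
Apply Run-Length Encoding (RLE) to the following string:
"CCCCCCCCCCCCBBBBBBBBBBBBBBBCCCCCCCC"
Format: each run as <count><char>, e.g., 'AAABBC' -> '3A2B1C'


Scanning runs left to right:
  i=0: run of 'C' x 12 -> '12C'
  i=12: run of 'B' x 15 -> '15B'
  i=27: run of 'C' x 8 -> '8C'

RLE = 12C15B8C


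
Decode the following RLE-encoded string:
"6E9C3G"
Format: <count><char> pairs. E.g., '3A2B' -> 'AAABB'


Expanding each <count><char> pair:
  6E -> 'EEEEEE'
  9C -> 'CCCCCCCCC'
  3G -> 'GGG'

Decoded = EEEEEECCCCCCCCCGGG


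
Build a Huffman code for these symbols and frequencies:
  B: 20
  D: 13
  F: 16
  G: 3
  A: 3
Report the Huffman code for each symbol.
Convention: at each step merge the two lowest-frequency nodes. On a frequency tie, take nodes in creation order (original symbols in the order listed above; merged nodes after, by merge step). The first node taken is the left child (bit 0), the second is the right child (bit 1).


Huffman tree construction:
Step 1: Merge G(3) + A(3) = 6
Step 2: Merge (G+A)(6) + D(13) = 19
Step 3: Merge F(16) + ((G+A)+D)(19) = 35
Step 4: Merge B(20) + (F+((G+A)+D))(35) = 55
Read each symbol's code off the tree from the root (left child = 0, right child = 1).

Codes:
  B: 0 (length 1)
  D: 111 (length 3)
  F: 10 (length 2)
  G: 1100 (length 4)
  A: 1101 (length 4)
Average code length: 115/55 = 2.0909 bits/symbol


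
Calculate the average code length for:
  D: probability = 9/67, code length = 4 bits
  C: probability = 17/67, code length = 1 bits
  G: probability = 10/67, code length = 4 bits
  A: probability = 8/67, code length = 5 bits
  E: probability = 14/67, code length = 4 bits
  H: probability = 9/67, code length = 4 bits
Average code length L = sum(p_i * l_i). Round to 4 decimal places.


Weighted contributions p_i * l_i:
  D: (9/67) * 4 = 36/67
  C: (17/67) * 1 = 17/67
  G: (10/67) * 4 = 40/67
  A: (8/67) * 5 = 40/67
  E: (14/67) * 4 = 56/67
  H: (9/67) * 4 = 36/67
Sum = (36 + 17 + 40 + 40 + 56 + 36)/67 = 225/67

L = 225/67 = 3.3582 bits/symbol


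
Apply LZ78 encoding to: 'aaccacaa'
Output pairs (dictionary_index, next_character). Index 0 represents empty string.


LZ78 encoding steps:
Dictionary: {0: ''}
Step 1: w='' (idx 0), next='a' -> output (0, 'a'), add 'a' as idx 1
Step 2: w='a' (idx 1), next='c' -> output (1, 'c'), add 'ac' as idx 2
Step 3: w='' (idx 0), next='c' -> output (0, 'c'), add 'c' as idx 3
Step 4: w='ac' (idx 2), next='a' -> output (2, 'a'), add 'aca' as idx 4
Step 5: w='a' (idx 1), end of input -> output (1, '')


Encoded: [(0, 'a'), (1, 'c'), (0, 'c'), (2, 'a'), (1, '')]


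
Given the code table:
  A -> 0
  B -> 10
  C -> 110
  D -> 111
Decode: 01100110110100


Decoding:
0 -> A
110 -> C
0 -> A
110 -> C
110 -> C
10 -> B
0 -> A


Result: ACACCBA


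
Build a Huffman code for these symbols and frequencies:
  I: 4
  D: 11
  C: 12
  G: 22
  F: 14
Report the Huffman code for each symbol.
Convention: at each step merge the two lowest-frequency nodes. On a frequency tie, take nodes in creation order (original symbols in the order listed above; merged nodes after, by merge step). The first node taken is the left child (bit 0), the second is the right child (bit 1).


Huffman tree construction:
Step 1: Merge I(4) + D(11) = 15
Step 2: Merge C(12) + F(14) = 26
Step 3: Merge (I+D)(15) + G(22) = 37
Step 4: Merge (C+F)(26) + ((I+D)+G)(37) = 63
Read each symbol's code off the tree from the root (left child = 0, right child = 1).

Codes:
  I: 100 (length 3)
  D: 101 (length 3)
  C: 00 (length 2)
  G: 11 (length 2)
  F: 01 (length 2)
Average code length: 141/63 = 2.2381 bits/symbol


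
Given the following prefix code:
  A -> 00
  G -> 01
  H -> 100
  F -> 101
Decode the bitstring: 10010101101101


Decoding step by step:
Bits 100 -> H
Bits 101 -> F
Bits 01 -> G
Bits 101 -> F
Bits 101 -> F


Decoded message: HFGFF


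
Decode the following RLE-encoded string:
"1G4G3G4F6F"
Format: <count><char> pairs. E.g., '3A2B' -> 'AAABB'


Expanding each <count><char> pair:
  1G -> 'G'
  4G -> 'GGGG'
  3G -> 'GGG'
  4F -> 'FFFF'
  6F -> 'FFFFFF'

Decoded = GGGGGGGGFFFFFFFFFF


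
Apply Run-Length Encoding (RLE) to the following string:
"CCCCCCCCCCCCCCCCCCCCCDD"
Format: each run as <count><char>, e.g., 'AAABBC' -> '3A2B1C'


Scanning runs left to right:
  i=0: run of 'C' x 21 -> '21C'
  i=21: run of 'D' x 2 -> '2D'

RLE = 21C2D


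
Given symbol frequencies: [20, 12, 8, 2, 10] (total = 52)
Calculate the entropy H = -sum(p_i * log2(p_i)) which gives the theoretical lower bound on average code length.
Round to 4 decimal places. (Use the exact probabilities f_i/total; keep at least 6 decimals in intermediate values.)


Per-symbol terms -p_i * log2(p_i) with p_i = f_i/52:
  p = 20/52 = 0.384615: log2(p) = -1.378512, -p*log2(p) = 0.530197
  p = 12/52 = 0.230769: log2(p) = -2.115477, -p*log2(p) = 0.488187
  p = 8/52 = 0.153846: log2(p) = -2.700440, -p*log2(p) = 0.415452
  p = 2/52 = 0.038462: log2(p) = -4.700440, -p*log2(p) = 0.180786
  p = 10/52 = 0.192308: log2(p) = -2.378512, -p*log2(p) = 0.457406
H = 0.530197 + 0.488187 + 0.415452 + 0.180786 + 0.457406 = 2.072028

H = 2.072 bits/symbol


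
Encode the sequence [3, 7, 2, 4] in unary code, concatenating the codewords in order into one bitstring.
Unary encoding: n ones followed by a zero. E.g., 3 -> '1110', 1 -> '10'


Encode each number as n ones followed by a terminating 0:
  3 -> 1110 (4 bits)
  7 -> 11111110 (8 bits)
  2 -> 110 (3 bits)
  4 -> 11110 (5 bits)
Total length = 4 + 8 + 3 + 5 = 20 bits.

Unary([3, 7, 2, 4]) = 11101111111011011110 (20 bits)


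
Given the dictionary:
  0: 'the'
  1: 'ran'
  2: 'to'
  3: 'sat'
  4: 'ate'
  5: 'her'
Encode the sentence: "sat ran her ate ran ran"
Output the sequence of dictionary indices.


Look up each word in the dictionary:
  'sat' -> 3
  'ran' -> 1
  'her' -> 5
  'ate' -> 4
  'ran' -> 1
  'ran' -> 1

Encoded: [3, 1, 5, 4, 1, 1]


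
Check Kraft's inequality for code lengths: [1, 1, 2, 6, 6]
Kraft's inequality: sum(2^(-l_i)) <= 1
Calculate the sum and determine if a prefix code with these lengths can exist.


Sum = 2^(-1) + 2^(-1) + 2^(-2) + 2^(-6) + 2^(-6)
    = 0.5 + 0.5 + 0.25 + 0.015625 + 0.015625
    = 82/64 = 1.28125
Since 1.28125 > 1, Kraft's inequality is NOT satisfied.
A prefix code with these lengths CANNOT exist.

Kraft sum = 1.28125. Not satisfied.


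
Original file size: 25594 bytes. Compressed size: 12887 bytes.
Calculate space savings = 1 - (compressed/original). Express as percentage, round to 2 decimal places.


ratio = compressed/original = 12887/25594 = 0.503516
savings = 1 - ratio = 1 - 0.503516 = 0.496484
as a percentage: 0.496484 * 100 = 49.65%

Space savings = 1 - 12887/25594 = 49.65%


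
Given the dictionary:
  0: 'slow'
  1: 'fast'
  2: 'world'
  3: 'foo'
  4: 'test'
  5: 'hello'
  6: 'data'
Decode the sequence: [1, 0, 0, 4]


Look up each index in the dictionary:
  1 -> 'fast'
  0 -> 'slow'
  0 -> 'slow'
  4 -> 'test'

Decoded: "fast slow slow test"


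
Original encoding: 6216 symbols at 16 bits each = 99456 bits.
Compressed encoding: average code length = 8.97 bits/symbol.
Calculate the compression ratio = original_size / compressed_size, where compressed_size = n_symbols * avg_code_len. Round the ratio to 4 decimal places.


original_size = n_symbols * orig_bits = 6216 * 16 = 99456 bits
compressed_size = n_symbols * avg_code_len = 6216 * 8.97 = 55757.52 bits
ratio = original_size / compressed_size = 99456 / 55757.52 = 1.7837

Compression ratio = 1.7837


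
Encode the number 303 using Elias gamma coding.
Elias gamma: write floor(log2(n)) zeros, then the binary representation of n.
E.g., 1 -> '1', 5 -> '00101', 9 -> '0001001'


num_bits = floor(log2(303)) + 1 = 9
leading_zeros = num_bits - 1 = 8
binary(303) = 100101111

Elias gamma(303) = '00000000' + '100101111' = 00000000100101111 (17 bits)


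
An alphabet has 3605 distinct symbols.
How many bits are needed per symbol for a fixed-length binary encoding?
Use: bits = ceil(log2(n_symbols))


log2(3605) = 11.8158
Bracket: 2^11 = 2048 < 3605 <= 2^12 = 4096
So ceil(log2(3605)) = 12

bits = ceil(log2(3605)) = ceil(11.8158) = 12 bits


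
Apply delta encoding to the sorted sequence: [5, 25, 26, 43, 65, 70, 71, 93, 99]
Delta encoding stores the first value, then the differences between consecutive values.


First value: 5
Deltas:
  25 - 5 = 20
  26 - 25 = 1
  43 - 26 = 17
  65 - 43 = 22
  70 - 65 = 5
  71 - 70 = 1
  93 - 71 = 22
  99 - 93 = 6


Delta encoded: [5, 20, 1, 17, 22, 5, 1, 22, 6]


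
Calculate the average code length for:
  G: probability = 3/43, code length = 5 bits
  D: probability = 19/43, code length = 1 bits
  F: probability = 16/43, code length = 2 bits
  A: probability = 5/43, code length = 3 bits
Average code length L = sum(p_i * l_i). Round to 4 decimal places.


Weighted contributions p_i * l_i:
  G: (3/43) * 5 = 15/43
  D: (19/43) * 1 = 19/43
  F: (16/43) * 2 = 32/43
  A: (5/43) * 3 = 15/43
Sum = (15 + 19 + 32 + 15)/43 = 81/43

L = 81/43 = 1.8837 bits/symbol


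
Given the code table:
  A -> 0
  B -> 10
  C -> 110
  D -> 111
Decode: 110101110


Decoding:
110 -> C
10 -> B
111 -> D
0 -> A


Result: CBDA


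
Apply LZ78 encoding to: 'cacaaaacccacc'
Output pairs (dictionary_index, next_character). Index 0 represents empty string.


LZ78 encoding steps:
Dictionary: {0: ''}
Step 1: w='' (idx 0), next='c' -> output (0, 'c'), add 'c' as idx 1
Step 2: w='' (idx 0), next='a' -> output (0, 'a'), add 'a' as idx 2
Step 3: w='c' (idx 1), next='a' -> output (1, 'a'), add 'ca' as idx 3
Step 4: w='a' (idx 2), next='a' -> output (2, 'a'), add 'aa' as idx 4
Step 5: w='a' (idx 2), next='c' -> output (2, 'c'), add 'ac' as idx 5
Step 6: w='c' (idx 1), next='c' -> output (1, 'c'), add 'cc' as idx 6
Step 7: w='ac' (idx 5), next='c' -> output (5, 'c'), add 'acc' as idx 7


Encoded: [(0, 'c'), (0, 'a'), (1, 'a'), (2, 'a'), (2, 'c'), (1, 'c'), (5, 'c')]


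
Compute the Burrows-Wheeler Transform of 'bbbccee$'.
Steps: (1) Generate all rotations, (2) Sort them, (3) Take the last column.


Rotations (sorted):
  0: $bbbccee -> last char: e
  1: bbbccee$ -> last char: $
  2: bbccee$b -> last char: b
  3: bccee$bb -> last char: b
  4: ccee$bbb -> last char: b
  5: cee$bbbc -> last char: c
  6: e$bbbcce -> last char: e
  7: ee$bbbcc -> last char: c


BWT = e$bbbcec


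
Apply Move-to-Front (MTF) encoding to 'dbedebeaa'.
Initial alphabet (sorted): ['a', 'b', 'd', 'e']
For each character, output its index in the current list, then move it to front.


MTF encoding:
'd': index 2 in ['a', 'b', 'd', 'e'] -> ['d', 'a', 'b', 'e']
'b': index 2 in ['d', 'a', 'b', 'e'] -> ['b', 'd', 'a', 'e']
'e': index 3 in ['b', 'd', 'a', 'e'] -> ['e', 'b', 'd', 'a']
'd': index 2 in ['e', 'b', 'd', 'a'] -> ['d', 'e', 'b', 'a']
'e': index 1 in ['d', 'e', 'b', 'a'] -> ['e', 'd', 'b', 'a']
'b': index 2 in ['e', 'd', 'b', 'a'] -> ['b', 'e', 'd', 'a']
'e': index 1 in ['b', 'e', 'd', 'a'] -> ['e', 'b', 'd', 'a']
'a': index 3 in ['e', 'b', 'd', 'a'] -> ['a', 'e', 'b', 'd']
'a': index 0 in ['a', 'e', 'b', 'd'] -> ['a', 'e', 'b', 'd']


Output: [2, 2, 3, 2, 1, 2, 1, 3, 0]


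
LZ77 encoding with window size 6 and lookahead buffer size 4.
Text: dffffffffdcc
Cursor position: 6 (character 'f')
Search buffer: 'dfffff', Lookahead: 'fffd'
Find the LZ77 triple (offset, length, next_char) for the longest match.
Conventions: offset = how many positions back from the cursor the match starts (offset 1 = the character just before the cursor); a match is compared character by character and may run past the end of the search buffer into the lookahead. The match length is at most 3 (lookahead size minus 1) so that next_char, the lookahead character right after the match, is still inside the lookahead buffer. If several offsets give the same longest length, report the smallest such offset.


Try each offset into the search buffer:
  offset=1 (pos 5, char 'f'): match length 3
  offset=2 (pos 4, char 'f'): match length 3
  offset=3 (pos 3, char 'f'): match length 3
  offset=4 (pos 2, char 'f'): match length 3
  offset=5 (pos 1, char 'f'): match length 3
  offset=6 (pos 0, char 'd'): match length 0
Longest match has length 3, found at offsets 1, 2, 3, 4, 5; take the smallest, offset 1.
next_char = character at position 6 + 3 = 9 -> 'd'

Best match: offset=1, length=3 (matching 'fff' starting at position 5)
LZ77 triple: (1, 3, 'd')


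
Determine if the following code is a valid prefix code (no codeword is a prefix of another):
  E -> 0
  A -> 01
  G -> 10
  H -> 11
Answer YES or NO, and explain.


Checking each pair (does one codeword prefix another?):
  E='0' vs A='01': prefix -- VIOLATION

NO -- this is NOT a valid prefix code. E (0) is a prefix of A (01).


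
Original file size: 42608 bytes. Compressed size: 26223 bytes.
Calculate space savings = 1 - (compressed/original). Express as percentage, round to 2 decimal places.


ratio = compressed/original = 26223/42608 = 0.615448
savings = 1 - ratio = 1 - 0.615448 = 0.384552
as a percentage: 0.384552 * 100 = 38.46%

Space savings = 1 - 26223/42608 = 38.46%


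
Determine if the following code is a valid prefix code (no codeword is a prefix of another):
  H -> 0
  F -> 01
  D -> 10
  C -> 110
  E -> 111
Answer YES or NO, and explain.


Checking each pair (does one codeword prefix another?):
  H='0' vs F='01': prefix -- VIOLATION

NO -- this is NOT a valid prefix code. H (0) is a prefix of F (01).


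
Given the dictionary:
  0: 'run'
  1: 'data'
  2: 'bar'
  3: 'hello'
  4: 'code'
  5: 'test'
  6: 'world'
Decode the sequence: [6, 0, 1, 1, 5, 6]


Look up each index in the dictionary:
  6 -> 'world'
  0 -> 'run'
  1 -> 'data'
  1 -> 'data'
  5 -> 'test'
  6 -> 'world'

Decoded: "world run data data test world"


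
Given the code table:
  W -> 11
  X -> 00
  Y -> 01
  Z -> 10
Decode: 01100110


Decoding:
01 -> Y
10 -> Z
01 -> Y
10 -> Z


Result: YZYZ
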